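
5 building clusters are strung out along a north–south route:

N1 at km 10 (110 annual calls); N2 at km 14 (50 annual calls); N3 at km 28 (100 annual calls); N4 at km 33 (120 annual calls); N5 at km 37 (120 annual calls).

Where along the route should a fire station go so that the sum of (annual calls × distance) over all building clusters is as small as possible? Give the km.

x = 28

For a sum of weighted absolute distances on a line, the optimum is the weighted median (not the mean). Total weight W = 500; half-weight = 250.
Sort by position and accumulate weight:
  km 10 (N1, w=110) → cum 110
  km 14 (N2, w=50) → cum 160
  km 28 (N3, w=100) → cum 260  ≥ 250 → median here
  km 33 (N4, w=120) → cum 380
  km 37 (N5, w=120) → cum 500
Optimal location: km 28.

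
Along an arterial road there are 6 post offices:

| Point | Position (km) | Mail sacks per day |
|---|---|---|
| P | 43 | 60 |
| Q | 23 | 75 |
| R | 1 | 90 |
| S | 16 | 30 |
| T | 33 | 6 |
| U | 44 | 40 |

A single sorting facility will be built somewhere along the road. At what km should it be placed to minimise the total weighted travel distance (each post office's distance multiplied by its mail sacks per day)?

x = 23

For a sum of weighted absolute distances on a line, the optimum is the weighted median (not the mean). Total weight W = 301; half-weight = 150.5.
Sort by position and accumulate weight:
  km 1 (R, w=90) → cum 90
  km 16 (S, w=30) → cum 120
  km 23 (Q, w=75) → cum 195  ≥ 150.5 → median here
  km 33 (T, w=6) → cum 201
  km 43 (P, w=60) → cum 261
  km 44 (U, w=40) → cum 301
Optimal location: km 23.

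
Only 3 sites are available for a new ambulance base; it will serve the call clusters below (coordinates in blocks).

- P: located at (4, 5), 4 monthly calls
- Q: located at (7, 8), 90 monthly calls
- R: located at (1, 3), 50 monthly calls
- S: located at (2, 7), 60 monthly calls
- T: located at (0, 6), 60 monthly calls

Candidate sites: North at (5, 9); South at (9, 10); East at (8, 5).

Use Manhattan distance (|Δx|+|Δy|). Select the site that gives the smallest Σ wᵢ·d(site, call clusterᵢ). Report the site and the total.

North, total 1570 blocks

Total weighted distance at each candidate:
  North (5, 9): total = 1570
  South (9, 10): total = 2530
  East (8, 5): total = 1846
Minimum is at North with total 1570 blocks.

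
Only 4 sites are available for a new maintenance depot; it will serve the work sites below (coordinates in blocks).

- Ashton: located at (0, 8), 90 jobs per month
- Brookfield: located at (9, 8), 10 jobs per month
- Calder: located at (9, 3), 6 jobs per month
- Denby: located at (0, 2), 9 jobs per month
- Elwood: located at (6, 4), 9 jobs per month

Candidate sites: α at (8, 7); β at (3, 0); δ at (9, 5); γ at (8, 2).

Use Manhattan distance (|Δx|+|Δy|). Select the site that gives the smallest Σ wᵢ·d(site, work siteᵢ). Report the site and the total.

α, total 1022 blocks

Total weighted distance at each candidate:
  α (8, 7): total = 1022
  β (3, 0): total = 1292
  δ (9, 5): total = 1266
  γ (8, 2): total = 1450
Minimum is at α with total 1022 blocks.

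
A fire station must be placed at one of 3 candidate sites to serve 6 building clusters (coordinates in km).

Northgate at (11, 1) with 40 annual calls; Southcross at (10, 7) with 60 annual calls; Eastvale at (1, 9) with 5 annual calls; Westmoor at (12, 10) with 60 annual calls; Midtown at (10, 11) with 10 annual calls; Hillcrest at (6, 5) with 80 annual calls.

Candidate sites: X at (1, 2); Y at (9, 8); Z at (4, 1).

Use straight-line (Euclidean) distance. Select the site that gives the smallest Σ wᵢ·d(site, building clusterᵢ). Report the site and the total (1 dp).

Total weighted distance at each candidate:
  X (1, 2): total = 2464.6
  Y (9, 8): total = 1003.7
  Z (4, 1): total = 2028.7
Minimum is at Y with total 1003.7 km.

Y, total 1003.7 km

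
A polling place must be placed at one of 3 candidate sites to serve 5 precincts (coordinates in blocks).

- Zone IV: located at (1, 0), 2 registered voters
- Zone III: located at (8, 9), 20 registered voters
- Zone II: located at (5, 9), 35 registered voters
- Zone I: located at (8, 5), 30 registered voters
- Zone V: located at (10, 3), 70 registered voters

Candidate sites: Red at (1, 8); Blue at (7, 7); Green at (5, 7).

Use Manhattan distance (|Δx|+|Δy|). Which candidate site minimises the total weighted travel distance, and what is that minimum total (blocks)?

Blue, total 806 blocks

Total weighted distance at each candidate:
  Red (1, 8): total = 1631
  Blue (7, 7): total = 806
  Green (5, 7): total = 972
Minimum is at Blue with total 806 blocks.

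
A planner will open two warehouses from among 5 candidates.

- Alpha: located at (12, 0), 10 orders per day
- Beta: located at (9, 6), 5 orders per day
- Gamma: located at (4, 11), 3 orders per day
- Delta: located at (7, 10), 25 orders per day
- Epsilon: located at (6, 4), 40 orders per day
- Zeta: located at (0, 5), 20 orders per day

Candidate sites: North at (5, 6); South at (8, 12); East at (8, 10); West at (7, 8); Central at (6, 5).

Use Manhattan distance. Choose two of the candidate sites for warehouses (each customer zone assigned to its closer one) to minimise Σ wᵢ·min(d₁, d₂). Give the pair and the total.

Evaluate every pair (each demand assigned to the nearer of the two):
  {East, Central}: total = 330
  {West, Central}: total = 358
  {South, Central}: total = 380
  {North, East}: total = 430
  {North, West}: total = 458
  {North, Central}: total = 458
  {North, South}: total = 480
  {East, West}: total = 590
  {South, West}: total = 615
  {South, East}: total = 785
Best pair: {East, Central} with total 330.

{East, Central}, total 330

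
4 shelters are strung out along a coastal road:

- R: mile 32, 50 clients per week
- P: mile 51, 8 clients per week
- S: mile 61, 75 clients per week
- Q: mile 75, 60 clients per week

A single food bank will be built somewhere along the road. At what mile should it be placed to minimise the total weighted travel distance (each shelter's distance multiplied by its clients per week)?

x = 61

For a sum of weighted absolute distances on a line, the optimum is the weighted median (not the mean). Total weight W = 193; half-weight = 96.5.
Sort by position and accumulate weight:
  mile 32 (R, w=50) → cum 50
  mile 51 (P, w=8) → cum 58
  mile 61 (S, w=75) → cum 133  ≥ 96.5 → median here
  mile 75 (Q, w=60) → cum 193
Optimal location: mile 61.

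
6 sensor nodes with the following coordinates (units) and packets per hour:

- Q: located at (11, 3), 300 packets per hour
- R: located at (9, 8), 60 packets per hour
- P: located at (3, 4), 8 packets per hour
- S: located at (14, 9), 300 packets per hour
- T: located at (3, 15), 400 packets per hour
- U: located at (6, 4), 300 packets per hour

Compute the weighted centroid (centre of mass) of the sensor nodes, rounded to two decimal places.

The minimiser of Σwᵢ‖p−pᵢ‖² is the weighted centroid p* = (Σwᵢpᵢ)/(Σwᵢ).
Σwᵢ = 1368.
Σwᵢxᵢ = 300·11 + 60·9 + 8·3 + 300·14 + 400·3 + 300·6 = 11064.
Σwᵢyᵢ = 300·3 + 60·8 + 8·4 + 300·9 + 400·15 + 300·4 = 11312.
x* = 11064/1368 = 8.09, y* = 11312/1368 = 8.27.

(8.09, 8.27)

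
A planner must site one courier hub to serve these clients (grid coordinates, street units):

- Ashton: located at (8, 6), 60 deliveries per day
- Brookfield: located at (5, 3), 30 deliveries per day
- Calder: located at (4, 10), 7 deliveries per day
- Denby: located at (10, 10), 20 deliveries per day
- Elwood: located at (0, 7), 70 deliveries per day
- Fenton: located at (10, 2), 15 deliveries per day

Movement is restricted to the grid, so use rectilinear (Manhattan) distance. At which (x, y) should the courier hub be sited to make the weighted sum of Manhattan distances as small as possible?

(5, 6)

Manhattan distance separates: Σwᵢ(|x−xᵢ|+|y−yᵢ|) = Σwᵢ|x−xᵢ| + Σwᵢ|y−yᵢ|, so x and y are optimised independently as 1-D weighted medians.
Total weight W = 202; half = 101.
x-coordinate, sorted with cumulative weight:
  x=0 (Elwood, w=70) cum 70
  x=4 (Calder, w=7) cum 77
  x=5 (Brookfield, w=30) cum 107  ← median
  x=8 (Ashton, w=60) cum 167
  x=10 (Denby, w=20) cum 187
  x=10 (Fenton, w=15) cum 202
⇒ x* = 5
y-coordinate, sorted with cumulative weight:
  y=2 (Fenton, w=15) cum 15
  y=3 (Brookfield, w=30) cum 45
  y=6 (Ashton, w=60) cum 105  ← median
  y=7 (Elwood, w=70) cum 175
  y=10 (Calder, w=7) cum 182
  y=10 (Denby, w=20) cum 202
⇒ y* = 6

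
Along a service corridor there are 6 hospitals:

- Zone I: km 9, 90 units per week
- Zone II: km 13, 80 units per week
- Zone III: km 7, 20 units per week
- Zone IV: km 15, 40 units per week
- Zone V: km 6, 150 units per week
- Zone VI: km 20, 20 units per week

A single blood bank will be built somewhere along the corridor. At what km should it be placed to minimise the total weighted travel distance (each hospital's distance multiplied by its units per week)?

x = 9

For a sum of weighted absolute distances on a line, the optimum is the weighted median (not the mean). Total weight W = 400; half-weight = 200.
Sort by position and accumulate weight:
  km 6 (Zone V, w=150) → cum 150
  km 7 (Zone III, w=20) → cum 170
  km 9 (Zone I, w=90) → cum 260  ≥ 200 → median here
  km 13 (Zone II, w=80) → cum 340
  km 15 (Zone IV, w=40) → cum 380
  km 20 (Zone VI, w=20) → cum 400
Optimal location: km 9.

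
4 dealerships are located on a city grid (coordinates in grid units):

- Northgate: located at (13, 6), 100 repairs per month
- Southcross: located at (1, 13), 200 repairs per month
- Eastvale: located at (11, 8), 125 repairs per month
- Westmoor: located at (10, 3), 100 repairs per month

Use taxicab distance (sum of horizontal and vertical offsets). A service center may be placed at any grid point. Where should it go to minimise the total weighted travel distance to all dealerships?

(10, 8)

Manhattan distance separates: Σwᵢ(|x−xᵢ|+|y−yᵢ|) = Σwᵢ|x−xᵢ| + Σwᵢ|y−yᵢ|, so x and y are optimised independently as 1-D weighted medians.
Total weight W = 525; half = 262.5.
x-coordinate, sorted with cumulative weight:
  x=1 (Southcross, w=200) cum 200
  x=10 (Westmoor, w=100) cum 300  ← median
  x=11 (Eastvale, w=125) cum 425
  x=13 (Northgate, w=100) cum 525
⇒ x* = 10
y-coordinate, sorted with cumulative weight:
  y=3 (Westmoor, w=100) cum 100
  y=6 (Northgate, w=100) cum 200
  y=8 (Eastvale, w=125) cum 325  ← median
  y=13 (Southcross, w=200) cum 525
⇒ y* = 8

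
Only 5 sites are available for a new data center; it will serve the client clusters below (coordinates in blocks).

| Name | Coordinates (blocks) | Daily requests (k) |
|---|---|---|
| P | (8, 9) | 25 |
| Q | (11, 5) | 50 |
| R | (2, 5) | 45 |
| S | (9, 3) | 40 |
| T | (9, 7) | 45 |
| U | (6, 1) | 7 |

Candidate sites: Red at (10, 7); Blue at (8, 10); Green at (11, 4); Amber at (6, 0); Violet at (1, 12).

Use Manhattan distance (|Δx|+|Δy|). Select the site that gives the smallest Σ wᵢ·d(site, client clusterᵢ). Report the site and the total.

Total weighted distance at each candidate:
  Red (10, 7): total = 1015
  Blue (8, 10): total = 1497
  Green (11, 4): total = 1101
  Amber (6, 0): total = 1877
  Violet (1, 12): total = 2837
Minimum is at Red with total 1015 blocks.

Red, total 1015 blocks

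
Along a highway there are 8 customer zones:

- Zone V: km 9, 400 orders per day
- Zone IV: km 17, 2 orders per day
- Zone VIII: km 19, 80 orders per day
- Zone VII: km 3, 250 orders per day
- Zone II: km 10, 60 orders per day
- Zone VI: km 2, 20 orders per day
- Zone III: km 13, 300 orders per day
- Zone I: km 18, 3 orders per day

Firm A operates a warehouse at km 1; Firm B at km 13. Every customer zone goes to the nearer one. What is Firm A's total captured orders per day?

270

The indifferent point is the midpoint (1+13)/2 = 7; customer zones left of it (closer to Firm A at 1) go to Firm A, those right go to Firm B.
  Zone VI at 2 (w=20) → Firm A
  Zone VII at 3 (w=250) → Firm A
  Zone V at 9 (w=400) → Firm B
  Zone II at 10 (w=60) → Firm B
  Zone III at 13 (w=300) → Firm B
  Zone IV at 17 (w=2) → Firm B
  Zone I at 18 (w=3) → Firm B
  Zone VIII at 19 (w=80) → Firm B
Firm A captures 270; Firm B captures 845.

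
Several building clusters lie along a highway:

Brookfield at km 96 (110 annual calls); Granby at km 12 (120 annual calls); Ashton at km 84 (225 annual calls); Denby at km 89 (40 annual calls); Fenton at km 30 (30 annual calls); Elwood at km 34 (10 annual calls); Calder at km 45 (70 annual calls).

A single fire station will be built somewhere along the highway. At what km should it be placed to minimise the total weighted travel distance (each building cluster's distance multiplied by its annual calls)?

x = 84

For a sum of weighted absolute distances on a line, the optimum is the weighted median (not the mean). Total weight W = 605; half-weight = 302.5.
Sort by position and accumulate weight:
  km 12 (Granby, w=120) → cum 120
  km 30 (Fenton, w=30) → cum 150
  km 34 (Elwood, w=10) → cum 160
  km 45 (Calder, w=70) → cum 230
  km 84 (Ashton, w=225) → cum 455  ≥ 302.5 → median here
  km 89 (Denby, w=40) → cum 495
  km 96 (Brookfield, w=110) → cum 605
Optimal location: km 84.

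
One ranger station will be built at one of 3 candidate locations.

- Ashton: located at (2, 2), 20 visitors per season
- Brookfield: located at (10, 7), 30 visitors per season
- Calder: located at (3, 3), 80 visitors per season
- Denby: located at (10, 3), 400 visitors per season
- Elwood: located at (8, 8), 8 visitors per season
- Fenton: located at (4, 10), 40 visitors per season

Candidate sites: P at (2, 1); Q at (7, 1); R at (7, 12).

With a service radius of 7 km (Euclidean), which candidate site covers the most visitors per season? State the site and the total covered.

Q, covering 530

Coverage radius r = 7 km; a point is covered iff (Δx)²+(Δy)² ≤ 7² = 49.
  P (2, 1): covers {Ashton, Calder} → 100
  Q (7, 1): covers {Ashton, Brookfield, Calder, Denby} → 530
  R (7, 12): covers {Brookfield, Elwood, Fenton} → 78
Maximum coverage at Q: 530 visitors per season.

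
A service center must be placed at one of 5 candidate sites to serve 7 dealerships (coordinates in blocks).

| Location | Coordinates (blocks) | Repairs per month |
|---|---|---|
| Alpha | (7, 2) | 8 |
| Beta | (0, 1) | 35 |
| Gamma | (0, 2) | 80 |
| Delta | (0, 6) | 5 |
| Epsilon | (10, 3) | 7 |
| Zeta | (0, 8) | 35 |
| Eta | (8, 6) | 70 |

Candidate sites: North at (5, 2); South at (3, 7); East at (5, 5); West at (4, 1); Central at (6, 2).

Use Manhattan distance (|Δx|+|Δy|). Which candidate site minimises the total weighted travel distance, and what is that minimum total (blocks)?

Total weighted distance at each candidate:
  North (5, 2): total = 1588
  South (3, 7): total = 1684
  East (5, 5): total = 1634
  West (4, 1): total = 1688
  Central (6, 2): total = 1658
Minimum is at North with total 1588 blocks.

North, total 1588 blocks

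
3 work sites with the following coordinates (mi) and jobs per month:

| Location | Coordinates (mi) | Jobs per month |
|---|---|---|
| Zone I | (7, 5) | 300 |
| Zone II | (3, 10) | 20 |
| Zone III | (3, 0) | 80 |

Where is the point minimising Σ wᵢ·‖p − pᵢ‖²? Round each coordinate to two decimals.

The minimiser of Σwᵢ‖p−pᵢ‖² is the weighted centroid p* = (Σwᵢpᵢ)/(Σwᵢ).
Σwᵢ = 400.
Σwᵢxᵢ = 300·7 + 20·3 + 80·3 = 2400.
Σwᵢyᵢ = 300·5 + 20·10 + 80·0 = 1700.
x* = 2400/400 = 6.00, y* = 1700/400 = 4.25.

(6.00, 4.25)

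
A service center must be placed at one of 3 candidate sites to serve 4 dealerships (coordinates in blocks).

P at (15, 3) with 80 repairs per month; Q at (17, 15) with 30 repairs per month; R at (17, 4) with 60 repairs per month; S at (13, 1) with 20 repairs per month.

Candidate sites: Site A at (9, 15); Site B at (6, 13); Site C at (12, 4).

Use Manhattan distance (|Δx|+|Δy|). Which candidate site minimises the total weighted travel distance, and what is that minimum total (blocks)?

Site C, total 1180 blocks

Total weighted distance at each candidate:
  Site A (9, 15): total = 3180
  Site B (6, 13): total = 3490
  Site C (12, 4): total = 1180
Minimum is at Site C with total 1180 blocks.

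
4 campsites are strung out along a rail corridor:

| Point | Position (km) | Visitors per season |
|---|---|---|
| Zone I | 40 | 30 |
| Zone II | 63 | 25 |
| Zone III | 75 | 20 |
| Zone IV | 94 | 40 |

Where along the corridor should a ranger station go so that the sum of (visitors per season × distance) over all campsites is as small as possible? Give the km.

For a sum of weighted absolute distances on a line, the optimum is the weighted median (not the mean). Total weight W = 115; half-weight = 57.5.
Sort by position and accumulate weight:
  km 40 (Zone I, w=30) → cum 30
  km 63 (Zone II, w=25) → cum 55
  km 75 (Zone III, w=20) → cum 75  ≥ 57.5 → median here
  km 94 (Zone IV, w=40) → cum 115
Optimal location: km 75.

x = 75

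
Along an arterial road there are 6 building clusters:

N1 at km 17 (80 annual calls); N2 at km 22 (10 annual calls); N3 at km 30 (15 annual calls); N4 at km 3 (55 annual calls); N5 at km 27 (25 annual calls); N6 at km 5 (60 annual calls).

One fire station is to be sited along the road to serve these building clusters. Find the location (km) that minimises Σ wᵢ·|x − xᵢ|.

x = 17

For a sum of weighted absolute distances on a line, the optimum is the weighted median (not the mean). Total weight W = 245; half-weight = 122.5.
Sort by position and accumulate weight:
  km 3 (N4, w=55) → cum 55
  km 5 (N6, w=60) → cum 115
  km 17 (N1, w=80) → cum 195  ≥ 122.5 → median here
  km 22 (N2, w=10) → cum 205
  km 27 (N5, w=25) → cum 230
  km 30 (N3, w=15) → cum 245
Optimal location: km 17.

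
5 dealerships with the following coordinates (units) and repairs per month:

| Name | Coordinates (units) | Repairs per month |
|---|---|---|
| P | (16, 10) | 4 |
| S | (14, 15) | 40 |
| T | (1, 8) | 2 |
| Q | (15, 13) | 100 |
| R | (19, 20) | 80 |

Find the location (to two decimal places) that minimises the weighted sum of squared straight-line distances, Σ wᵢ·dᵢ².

(16.13, 15.73)

The minimiser of Σwᵢ‖p−pᵢ‖² is the weighted centroid p* = (Σwᵢpᵢ)/(Σwᵢ).
Σwᵢ = 226.
Σwᵢxᵢ = 4·16 + 40·14 + 2·1 + 100·15 + 80·19 = 3646.
Σwᵢyᵢ = 4·10 + 40·15 + 2·8 + 100·13 + 80·20 = 3556.
x* = 3646/226 = 16.13, y* = 3556/226 = 15.73.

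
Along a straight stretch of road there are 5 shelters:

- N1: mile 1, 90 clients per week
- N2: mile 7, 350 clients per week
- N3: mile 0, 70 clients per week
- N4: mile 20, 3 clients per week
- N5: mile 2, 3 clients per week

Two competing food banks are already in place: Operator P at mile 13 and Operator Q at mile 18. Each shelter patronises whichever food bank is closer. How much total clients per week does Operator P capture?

The indifferent point is the midpoint (13+18)/2 = 15.5; shelters left of it (closer to Operator P at 13) go to Operator P, those right go to Operator Q.
  N3 at 0 (w=70) → Operator P
  N1 at 1 (w=90) → Operator P
  N5 at 2 (w=3) → Operator P
  N2 at 7 (w=350) → Operator P
  N4 at 20 (w=3) → Operator Q
Operator P captures 513; Operator Q captures 3.

513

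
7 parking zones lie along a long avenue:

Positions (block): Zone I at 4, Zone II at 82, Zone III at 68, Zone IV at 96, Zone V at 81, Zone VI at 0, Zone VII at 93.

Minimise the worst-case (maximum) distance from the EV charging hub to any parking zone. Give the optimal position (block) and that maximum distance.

location 48, max distance 48

The 1-center on a line is the midpoint of the two extreme points: leftmost at 0, rightmost at 96.
Optimal location = (0 + 96)/2 = 48; maximum distance = (96 − 0)/2 = 48.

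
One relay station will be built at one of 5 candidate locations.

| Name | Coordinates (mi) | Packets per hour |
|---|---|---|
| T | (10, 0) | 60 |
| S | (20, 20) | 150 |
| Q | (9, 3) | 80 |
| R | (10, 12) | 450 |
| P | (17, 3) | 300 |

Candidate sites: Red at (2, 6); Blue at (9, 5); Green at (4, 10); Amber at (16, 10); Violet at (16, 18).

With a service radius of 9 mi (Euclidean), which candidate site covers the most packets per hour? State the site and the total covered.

Blue, covering 890

Coverage radius r = 9 mi; a point is covered iff (Δx)²+(Δy)² ≤ 9² = 81.
  Red (2, 6): covers {Q} → 80
  Blue (9, 5): covers {T, Q, R, P} → 890
  Green (4, 10): covers {Q, R} → 530
  Amber (16, 10): covers {R, P} → 750
  Violet (16, 18): covers {S, R} → 600
Maximum coverage at Blue: 890 packets per hour.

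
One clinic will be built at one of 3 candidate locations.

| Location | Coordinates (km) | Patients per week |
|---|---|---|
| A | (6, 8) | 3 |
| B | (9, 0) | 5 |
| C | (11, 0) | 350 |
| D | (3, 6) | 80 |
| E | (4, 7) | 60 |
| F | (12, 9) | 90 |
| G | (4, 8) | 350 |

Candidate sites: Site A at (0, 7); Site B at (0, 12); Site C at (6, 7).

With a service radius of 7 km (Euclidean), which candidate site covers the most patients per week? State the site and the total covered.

Coverage radius r = 7 km; a point is covered iff (Δx)²+(Δy)² ≤ 7² = 49.
  Site A (0, 7): covers {A, D, E, G} → 493
  Site B (0, 12): covers {D, E, G} → 490
  Site C (6, 7): covers {A, D, E, F, G} → 583
Maximum coverage at Site C: 583 patients per week.

Site C, covering 583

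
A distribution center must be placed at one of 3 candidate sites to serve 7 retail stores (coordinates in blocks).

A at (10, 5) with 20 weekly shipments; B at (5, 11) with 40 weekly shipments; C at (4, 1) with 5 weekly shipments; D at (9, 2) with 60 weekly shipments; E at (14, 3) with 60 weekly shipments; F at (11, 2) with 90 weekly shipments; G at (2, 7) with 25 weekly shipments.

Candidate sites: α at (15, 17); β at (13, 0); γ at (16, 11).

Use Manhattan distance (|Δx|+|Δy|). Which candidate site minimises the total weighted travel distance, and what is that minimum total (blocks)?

β, total 2380 blocks

Total weighted distance at each candidate:
  α (15, 17): total = 5560
  β (13, 0): total = 2380
  γ (16, 11): total = 4060
Minimum is at β with total 2380 blocks.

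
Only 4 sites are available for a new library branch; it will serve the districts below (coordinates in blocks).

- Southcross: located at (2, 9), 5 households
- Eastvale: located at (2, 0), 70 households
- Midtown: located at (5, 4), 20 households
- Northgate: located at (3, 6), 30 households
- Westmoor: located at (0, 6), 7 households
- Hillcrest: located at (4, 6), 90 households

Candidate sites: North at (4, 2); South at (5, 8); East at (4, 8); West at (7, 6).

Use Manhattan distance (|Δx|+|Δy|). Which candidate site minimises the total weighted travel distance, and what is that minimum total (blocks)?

Total weighted distance at each candidate:
  North (4, 2): total = 951
  South (5, 8): total = 1309
  East (4, 8): total = 1127
  West (7, 6): total = 1329
Minimum is at North with total 951 blocks.

North, total 951 blocks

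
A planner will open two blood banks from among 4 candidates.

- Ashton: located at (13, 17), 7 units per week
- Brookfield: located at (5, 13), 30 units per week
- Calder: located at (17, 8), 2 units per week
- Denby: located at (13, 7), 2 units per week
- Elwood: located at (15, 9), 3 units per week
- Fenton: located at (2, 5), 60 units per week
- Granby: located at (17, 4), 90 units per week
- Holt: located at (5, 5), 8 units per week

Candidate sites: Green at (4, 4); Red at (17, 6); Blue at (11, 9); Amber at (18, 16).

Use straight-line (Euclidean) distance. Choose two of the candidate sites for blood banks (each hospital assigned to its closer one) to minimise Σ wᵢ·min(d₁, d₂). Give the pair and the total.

Evaluate every pair (each demand assigned to the nearer of the two):
  {Green, Red}: total = 702.1
  {Red, Blue}: total = 1123.2
  {Green, Blue}: total = 1152.3
  {Green, Amber}: total = 1594.5
  {Blue, Amber}: total = 1633.4
  {Red, Amber}: total = 1637.3
Best pair: {Green, Red} with total 702.1.

{Green, Red}, total 702.1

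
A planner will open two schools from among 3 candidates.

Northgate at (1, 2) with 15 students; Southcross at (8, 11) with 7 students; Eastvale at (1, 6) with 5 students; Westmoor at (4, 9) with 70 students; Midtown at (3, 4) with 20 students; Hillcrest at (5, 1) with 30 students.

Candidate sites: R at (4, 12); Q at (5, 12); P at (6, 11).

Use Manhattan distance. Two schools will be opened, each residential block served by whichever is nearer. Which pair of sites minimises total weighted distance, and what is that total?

{R, P}, total 974

Evaluate every pair (each demand assigned to the nearer of the two):
  {R, P}: total = 974
  {R, Q}: total = 988
  {Q, P}: total = 1084
Best pair: {R, P} with total 974.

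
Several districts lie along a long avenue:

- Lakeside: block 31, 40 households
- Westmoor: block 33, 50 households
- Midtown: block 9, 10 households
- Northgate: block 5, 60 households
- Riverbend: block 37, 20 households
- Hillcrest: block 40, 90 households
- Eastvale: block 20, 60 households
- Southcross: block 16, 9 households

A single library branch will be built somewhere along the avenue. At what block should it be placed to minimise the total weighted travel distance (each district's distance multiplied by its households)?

For a sum of weighted absolute distances on a line, the optimum is the weighted median (not the mean). Total weight W = 339; half-weight = 169.5.
Sort by position and accumulate weight:
  block 5 (Northgate, w=60) → cum 60
  block 9 (Midtown, w=10) → cum 70
  block 16 (Southcross, w=9) → cum 79
  block 20 (Eastvale, w=60) → cum 139
  block 31 (Lakeside, w=40) → cum 179  ≥ 169.5 → median here
  block 33 (Westmoor, w=50) → cum 229
  block 37 (Riverbend, w=20) → cum 249
  block 40 (Hillcrest, w=90) → cum 339
Optimal location: block 31.

x = 31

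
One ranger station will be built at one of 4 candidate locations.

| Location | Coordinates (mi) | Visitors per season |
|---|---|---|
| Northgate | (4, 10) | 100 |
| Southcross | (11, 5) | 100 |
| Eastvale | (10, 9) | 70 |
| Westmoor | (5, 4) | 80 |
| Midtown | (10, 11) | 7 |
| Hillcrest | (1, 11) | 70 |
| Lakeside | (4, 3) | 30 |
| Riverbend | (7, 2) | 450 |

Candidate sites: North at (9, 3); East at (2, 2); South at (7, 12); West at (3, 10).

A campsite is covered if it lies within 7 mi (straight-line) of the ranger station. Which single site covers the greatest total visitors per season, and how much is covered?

North, covering 730

Coverage radius r = 7 mi; a point is covered iff (Δx)²+(Δy)² ≤ 7² = 49.
  North (9, 3): covers {Southcross, Eastvale, Westmoor, Lakeside, Riverbend} → 730
  East (2, 2): covers {Westmoor, Lakeside, Riverbend} → 560
  South (7, 12): covers {Northgate, Eastvale, Midtown, Hillcrest} → 247
  West (3, 10): covers {Northgate, Westmoor, Hillcrest} → 250
Maximum coverage at North: 730 visitors per season.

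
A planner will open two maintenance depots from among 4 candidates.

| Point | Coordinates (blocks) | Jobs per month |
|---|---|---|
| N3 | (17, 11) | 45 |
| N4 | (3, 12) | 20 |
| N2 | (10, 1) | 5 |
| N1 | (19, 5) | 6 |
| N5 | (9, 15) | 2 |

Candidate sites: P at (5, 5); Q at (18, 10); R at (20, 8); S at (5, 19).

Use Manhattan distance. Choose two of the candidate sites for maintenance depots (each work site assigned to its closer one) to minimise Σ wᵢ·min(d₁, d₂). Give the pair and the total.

Evaluate every pair (each demand assigned to the nearer of the two):
  {P, Q}: total = 379
  {Q, S}: total = 407
  {P, R}: total = 547
  {Q, R}: total = 567
  {R, S}: total = 575
  {P, S}: total = 1135
Best pair: {P, Q} with total 379.

{P, Q}, total 379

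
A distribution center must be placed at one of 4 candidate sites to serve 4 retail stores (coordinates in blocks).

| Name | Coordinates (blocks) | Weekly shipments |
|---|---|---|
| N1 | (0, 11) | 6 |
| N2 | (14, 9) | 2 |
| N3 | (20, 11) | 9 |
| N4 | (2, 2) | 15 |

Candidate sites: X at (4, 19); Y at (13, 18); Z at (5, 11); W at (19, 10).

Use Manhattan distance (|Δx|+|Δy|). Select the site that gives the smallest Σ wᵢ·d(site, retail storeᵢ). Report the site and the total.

Total weighted distance at each candidate:
  X (4, 19): total = 613
  Y (13, 18): total = 671
  Z (5, 11): total = 367
  W (19, 10): total = 525
Minimum is at Z with total 367 blocks.

Z, total 367 blocks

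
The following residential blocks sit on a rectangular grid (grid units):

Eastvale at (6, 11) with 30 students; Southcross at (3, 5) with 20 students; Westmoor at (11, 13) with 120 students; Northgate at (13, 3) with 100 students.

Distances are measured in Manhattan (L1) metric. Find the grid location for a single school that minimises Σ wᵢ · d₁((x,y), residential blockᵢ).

Manhattan distance separates: Σwᵢ(|x−xᵢ|+|y−yᵢ|) = Σwᵢ|x−xᵢ| + Σwᵢ|y−yᵢ|, so x and y are optimised independently as 1-D weighted medians.
Total weight W = 270; half = 135.
x-coordinate, sorted with cumulative weight:
  x=3 (Southcross, w=20) cum 20
  x=6 (Eastvale, w=30) cum 50
  x=11 (Westmoor, w=120) cum 170  ← median
  x=13 (Northgate, w=100) cum 270
⇒ x* = 11
y-coordinate, sorted with cumulative weight:
  y=3 (Northgate, w=100) cum 100
  y=5 (Southcross, w=20) cum 120
  y=11 (Eastvale, w=30) cum 150  ← median
  y=13 (Westmoor, w=120) cum 270
⇒ y* = 11

(11, 11)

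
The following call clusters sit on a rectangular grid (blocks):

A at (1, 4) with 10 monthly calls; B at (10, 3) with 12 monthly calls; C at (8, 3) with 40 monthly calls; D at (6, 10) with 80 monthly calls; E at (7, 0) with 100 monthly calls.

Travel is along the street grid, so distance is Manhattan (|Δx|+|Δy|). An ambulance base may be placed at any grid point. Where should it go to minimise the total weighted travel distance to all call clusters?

(7, 3)

Manhattan distance separates: Σwᵢ(|x−xᵢ|+|y−yᵢ|) = Σwᵢ|x−xᵢ| + Σwᵢ|y−yᵢ|, so x and y are optimised independently as 1-D weighted medians.
Total weight W = 242; half = 121.
x-coordinate, sorted with cumulative weight:
  x=1 (A, w=10) cum 10
  x=6 (D, w=80) cum 90
  x=7 (E, w=100) cum 190  ← median
  x=8 (C, w=40) cum 230
  x=10 (B, w=12) cum 242
⇒ x* = 7
y-coordinate, sorted with cumulative weight:
  y=0 (E, w=100) cum 100
  y=3 (B, w=12) cum 112
  y=3 (C, w=40) cum 152  ← median
  y=4 (A, w=10) cum 162
  y=10 (D, w=80) cum 242
⇒ y* = 3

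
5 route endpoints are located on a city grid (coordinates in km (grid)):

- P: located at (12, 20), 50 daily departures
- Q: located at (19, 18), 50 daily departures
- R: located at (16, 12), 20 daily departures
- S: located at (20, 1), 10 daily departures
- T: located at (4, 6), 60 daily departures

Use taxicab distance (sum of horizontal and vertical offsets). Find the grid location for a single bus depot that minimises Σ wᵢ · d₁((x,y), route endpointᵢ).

(12, 18)

Manhattan distance separates: Σwᵢ(|x−xᵢ|+|y−yᵢ|) = Σwᵢ|x−xᵢ| + Σwᵢ|y−yᵢ|, so x and y are optimised independently as 1-D weighted medians.
Total weight W = 190; half = 95.
x-coordinate, sorted with cumulative weight:
  x=4 (T, w=60) cum 60
  x=12 (P, w=50) cum 110  ← median
  x=16 (R, w=20) cum 130
  x=19 (Q, w=50) cum 180
  x=20 (S, w=10) cum 190
⇒ x* = 12
y-coordinate, sorted with cumulative weight:
  y=1 (S, w=10) cum 10
  y=6 (T, w=60) cum 70
  y=12 (R, w=20) cum 90
  y=18 (Q, w=50) cum 140  ← median
  y=20 (P, w=50) cum 190
⇒ y* = 18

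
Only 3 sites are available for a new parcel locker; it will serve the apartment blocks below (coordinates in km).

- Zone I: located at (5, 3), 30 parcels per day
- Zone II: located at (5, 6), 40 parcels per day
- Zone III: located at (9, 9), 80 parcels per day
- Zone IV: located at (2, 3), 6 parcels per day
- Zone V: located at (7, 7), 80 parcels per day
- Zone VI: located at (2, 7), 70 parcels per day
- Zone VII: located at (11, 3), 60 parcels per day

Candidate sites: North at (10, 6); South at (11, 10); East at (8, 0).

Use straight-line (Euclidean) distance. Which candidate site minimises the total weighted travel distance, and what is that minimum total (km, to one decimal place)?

Total weighted distance at each candidate:
  North (10, 6): total = 1686.3
  South (11, 10): total = 2296.4
  East (8, 0): total = 2625.9
Minimum is at North with total 1686.3 km.

North, total 1686.3 km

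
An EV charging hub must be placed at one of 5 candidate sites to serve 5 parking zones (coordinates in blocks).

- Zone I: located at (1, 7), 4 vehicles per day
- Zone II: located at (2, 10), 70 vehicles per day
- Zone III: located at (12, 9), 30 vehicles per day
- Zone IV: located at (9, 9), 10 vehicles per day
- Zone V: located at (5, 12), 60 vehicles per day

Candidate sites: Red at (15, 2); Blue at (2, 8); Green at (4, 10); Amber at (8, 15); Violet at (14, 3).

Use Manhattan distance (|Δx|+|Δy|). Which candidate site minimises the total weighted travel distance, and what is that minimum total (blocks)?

Green, total 674 blocks

Total weighted distance at each candidate:
  Red (15, 2): total = 3176
  Blue (2, 8): total = 978
  Green (4, 10): total = 674
  Amber (8, 15): total = 1560
  Violet (14, 3): total = 2828
Minimum is at Green with total 674 blocks.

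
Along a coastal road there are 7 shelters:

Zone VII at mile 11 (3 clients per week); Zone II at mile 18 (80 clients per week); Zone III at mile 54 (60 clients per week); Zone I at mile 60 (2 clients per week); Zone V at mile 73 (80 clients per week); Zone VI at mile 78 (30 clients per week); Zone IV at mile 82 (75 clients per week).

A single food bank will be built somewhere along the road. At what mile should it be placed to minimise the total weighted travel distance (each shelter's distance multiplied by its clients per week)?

x = 73

For a sum of weighted absolute distances on a line, the optimum is the weighted median (not the mean). Total weight W = 330; half-weight = 165.
Sort by position and accumulate weight:
  mile 11 (Zone VII, w=3) → cum 3
  mile 18 (Zone II, w=80) → cum 83
  mile 54 (Zone III, w=60) → cum 143
  mile 60 (Zone I, w=2) → cum 145
  mile 73 (Zone V, w=80) → cum 225  ≥ 165 → median here
  mile 78 (Zone VI, w=30) → cum 255
  mile 82 (Zone IV, w=75) → cum 330
Optimal location: mile 73.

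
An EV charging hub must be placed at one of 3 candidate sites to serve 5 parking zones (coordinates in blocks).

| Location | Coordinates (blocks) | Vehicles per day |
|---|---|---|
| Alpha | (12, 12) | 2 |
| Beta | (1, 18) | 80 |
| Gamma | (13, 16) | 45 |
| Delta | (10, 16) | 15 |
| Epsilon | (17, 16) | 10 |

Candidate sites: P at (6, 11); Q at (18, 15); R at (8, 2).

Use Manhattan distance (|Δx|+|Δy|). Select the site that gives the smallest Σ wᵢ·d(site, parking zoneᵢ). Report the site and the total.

Total weighted distance at each candidate:
  P (6, 11): total = 1809
  Q (18, 15): total = 2043
  R (8, 2): total = 3193
Minimum is at P with total 1809 blocks.

P, total 1809 blocks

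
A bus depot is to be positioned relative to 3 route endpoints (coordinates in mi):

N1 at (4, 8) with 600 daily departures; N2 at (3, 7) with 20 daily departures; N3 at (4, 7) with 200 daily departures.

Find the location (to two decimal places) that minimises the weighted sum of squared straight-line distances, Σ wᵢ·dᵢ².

The minimiser of Σwᵢ‖p−pᵢ‖² is the weighted centroid p* = (Σwᵢpᵢ)/(Σwᵢ).
Σwᵢ = 820.
Σwᵢxᵢ = 600·4 + 20·3 + 200·4 = 3260.
Σwᵢyᵢ = 600·8 + 20·7 + 200·7 = 6340.
x* = 3260/820 = 3.98, y* = 6340/820 = 7.73.

(3.98, 7.73)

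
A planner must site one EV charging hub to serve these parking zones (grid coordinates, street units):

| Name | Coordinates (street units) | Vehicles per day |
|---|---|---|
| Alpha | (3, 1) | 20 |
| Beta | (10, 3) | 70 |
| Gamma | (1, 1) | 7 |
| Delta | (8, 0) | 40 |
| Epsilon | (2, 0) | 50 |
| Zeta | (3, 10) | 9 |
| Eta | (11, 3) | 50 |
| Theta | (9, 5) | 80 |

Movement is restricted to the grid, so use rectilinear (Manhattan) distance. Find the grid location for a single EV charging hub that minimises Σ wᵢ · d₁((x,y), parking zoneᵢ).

Manhattan distance separates: Σwᵢ(|x−xᵢ|+|y−yᵢ|) = Σwᵢ|x−xᵢ| + Σwᵢ|y−yᵢ|, so x and y are optimised independently as 1-D weighted medians.
Total weight W = 326; half = 163.
x-coordinate, sorted with cumulative weight:
  x=1 (Gamma, w=7) cum 7
  x=2 (Epsilon, w=50) cum 57
  x=3 (Alpha, w=20) cum 77
  x=3 (Zeta, w=9) cum 86
  x=8 (Delta, w=40) cum 126
  x=9 (Theta, w=80) cum 206  ← median
  x=10 (Beta, w=70) cum 276
  x=11 (Eta, w=50) cum 326
⇒ x* = 9
y-coordinate, sorted with cumulative weight:
  y=0 (Delta, w=40) cum 40
  y=0 (Epsilon, w=50) cum 90
  y=1 (Alpha, w=20) cum 110
  y=1 (Gamma, w=7) cum 117
  y=3 (Beta, w=70) cum 187  ← median
  y=3 (Eta, w=50) cum 237
  y=5 (Theta, w=80) cum 317
  y=10 (Zeta, w=9) cum 326
⇒ y* = 3

(9, 3)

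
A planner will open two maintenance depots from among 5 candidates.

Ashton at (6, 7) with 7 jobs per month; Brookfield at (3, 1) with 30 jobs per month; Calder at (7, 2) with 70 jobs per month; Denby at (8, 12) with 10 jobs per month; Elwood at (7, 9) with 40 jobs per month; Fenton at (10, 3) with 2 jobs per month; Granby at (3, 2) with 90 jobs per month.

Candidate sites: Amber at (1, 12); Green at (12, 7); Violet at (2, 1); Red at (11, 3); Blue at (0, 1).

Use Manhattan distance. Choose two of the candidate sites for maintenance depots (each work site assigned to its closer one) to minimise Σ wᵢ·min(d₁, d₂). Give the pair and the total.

Evaluate every pair (each demand assigned to the nearer of the two):
  {Green, Violet}: total = 1054
  {Violet, Red}: total = 1145
  {Amber, Violet}: total = 1150
  {Red, Blue}: total = 1385
  {Violet, Blue}: total = 1410
  {Green, Blue}: total = 1434
  {Amber, Blue}: total = 1534
  {Green, Red}: total = 1874
  {Amber, Red}: total = 1955
  {Amber, Green}: total = 2574
Best pair: {Green, Violet} with total 1054.

{Green, Violet}, total 1054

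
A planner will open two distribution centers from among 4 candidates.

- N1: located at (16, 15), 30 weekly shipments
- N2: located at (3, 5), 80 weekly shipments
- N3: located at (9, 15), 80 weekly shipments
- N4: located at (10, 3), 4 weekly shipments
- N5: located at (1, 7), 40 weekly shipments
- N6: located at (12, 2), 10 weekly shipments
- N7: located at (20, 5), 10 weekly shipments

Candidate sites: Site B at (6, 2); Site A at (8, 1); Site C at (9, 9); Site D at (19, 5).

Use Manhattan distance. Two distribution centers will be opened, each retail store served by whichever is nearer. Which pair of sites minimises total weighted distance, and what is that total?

Evaluate every pair (each demand assigned to the nearer of the two):
  {Site B, Site C}: total = 1980
  {Site A, Site C}: total = 2206
  {Site C, Site D}: total = 2208
  {Site B, Site D}: total = 2640
  {Site A, Site D}: total = 2906
  {Site B, Site A}: total = 2966
Best pair: {Site B, Site C} with total 1980.

{Site B, Site C}, total 1980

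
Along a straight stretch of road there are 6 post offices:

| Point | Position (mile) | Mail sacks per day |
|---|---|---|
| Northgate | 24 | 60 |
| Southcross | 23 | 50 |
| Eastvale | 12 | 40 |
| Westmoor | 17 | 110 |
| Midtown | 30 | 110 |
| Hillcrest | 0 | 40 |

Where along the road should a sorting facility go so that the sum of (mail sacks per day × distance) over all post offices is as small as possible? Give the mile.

x = 23

For a sum of weighted absolute distances on a line, the optimum is the weighted median (not the mean). Total weight W = 410; half-weight = 205.
Sort by position and accumulate weight:
  mile 0 (Hillcrest, w=40) → cum 40
  mile 12 (Eastvale, w=40) → cum 80
  mile 17 (Westmoor, w=110) → cum 190
  mile 23 (Southcross, w=50) → cum 240  ≥ 205 → median here
  mile 24 (Northgate, w=60) → cum 300
  mile 30 (Midtown, w=110) → cum 410
Optimal location: mile 23.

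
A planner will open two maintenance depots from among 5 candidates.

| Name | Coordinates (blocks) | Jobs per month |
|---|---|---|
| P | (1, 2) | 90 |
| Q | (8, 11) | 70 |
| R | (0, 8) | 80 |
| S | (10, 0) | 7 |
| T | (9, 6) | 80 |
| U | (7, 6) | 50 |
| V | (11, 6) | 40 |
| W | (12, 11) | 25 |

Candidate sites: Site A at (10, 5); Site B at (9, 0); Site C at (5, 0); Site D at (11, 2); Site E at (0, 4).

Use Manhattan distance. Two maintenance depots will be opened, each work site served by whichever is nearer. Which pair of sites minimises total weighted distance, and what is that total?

{Site A, Site E}, total 1825

Evaluate every pair (each demand assigned to the nearer of the two):
  {Site A, Site E}: total = 1825
  {Site D, Site E}: total = 2741
  {Site A, Site C}: total = 2815
  {Site B, Site E}: total = 2987
  {Site A, Site B}: total = 3147
  {Site A, Site D}: total = 3161
  {Site C, Site D}: total = 3731
  {Site C, Site E}: total = 3735
  {Site B, Site C}: total = 3977
  {Site B, Site D}: total = 4397
Best pair: {Site A, Site E} with total 1825.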